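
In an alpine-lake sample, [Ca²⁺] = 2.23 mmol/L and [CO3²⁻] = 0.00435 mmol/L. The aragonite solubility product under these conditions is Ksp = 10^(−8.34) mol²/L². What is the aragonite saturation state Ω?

Ω = 2.12

Ksp = 10^(−8.34) = 4.571×10^-9
Ω = [Ca²⁺][CO3²⁻]/Ksp = (2.23×10^-3)(0.00435×10^-3) / 4.571×10^-9 = 2.12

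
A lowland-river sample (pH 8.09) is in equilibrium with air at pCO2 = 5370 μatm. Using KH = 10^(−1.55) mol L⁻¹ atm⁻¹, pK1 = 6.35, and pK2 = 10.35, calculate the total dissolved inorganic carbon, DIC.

DIC = 8.51 mmol/L

[CO2*] = KH · pCO2 = 10^(−1.55) × 5370×10^-6 = 1.513×10^-4 mol/L
α₀ = 1/(1 + K1/[H⁺] + K1K2/[H⁺]²) = 1/(1 + 10^+1.74 + 10^-0.52) = 0.01778
DIC = [CO2*]/α₀ = 1.513×10^-4 / 0.01778 = 8.51 mmol/L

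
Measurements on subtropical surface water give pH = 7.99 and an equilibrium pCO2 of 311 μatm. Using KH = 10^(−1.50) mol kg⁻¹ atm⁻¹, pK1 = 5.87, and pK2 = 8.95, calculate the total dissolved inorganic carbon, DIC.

[CO2*] = KH · pCO2 = 10^(−1.50) × 311×10^-6 = 9.835×10^-6 mol/kg
α₀ = 1/(1 + K1/[H⁺] + K1K2/[H⁺]²) = 1/(1 + 10^+2.12 + 10^+1.16) = 0.006790
DIC = [CO2*]/α₀ = 9.835×10^-6 / 0.006790 = 1.45 mmol/kg

DIC = 1.45 mmol/kg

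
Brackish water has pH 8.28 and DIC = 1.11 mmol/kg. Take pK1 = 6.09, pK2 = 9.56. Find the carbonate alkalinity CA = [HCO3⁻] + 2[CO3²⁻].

CA = 1.16 mmol/kg

CA = [HCO3⁻] + 2[CO3²⁻] = (α₁ + 2α₂)·DIC
At pH 8.28: [H⁺]/K1 = 10^-2.19 = 0.0064565, K2/[H⁺] = 10^-1.28 = 0.052481
α₁ = 1/(1 + 0.0064565 + 0.052481) = 1/1.0589 = 0.9443; α₂ = α₁·K2/[H⁺] = 0.04956
α₁ + 2α₂ = 1.0435
CA = 1.0435 × 1.11 = 1.16 mmol/kg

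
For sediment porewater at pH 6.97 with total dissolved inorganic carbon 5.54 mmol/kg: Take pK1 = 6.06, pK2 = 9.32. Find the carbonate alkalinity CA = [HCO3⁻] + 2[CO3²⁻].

CA = 4.96 mmol/kg

CA = [HCO3⁻] + 2[CO3²⁻] = (α₁ + 2α₂)·DIC
At pH 6.97: [H⁺]/K1 = 10^-0.91 = 0.12303, K2/[H⁺] = 10^-2.35 = 0.0044668
α₁ = 1/(1 + 0.12303 + 0.0044668) = 1/1.1275 = 0.8869; α₂ = α₁·K2/[H⁺] = 0.003962
α₁ + 2α₂ = 0.8948
CA = 0.8948 × 5.54 = 4.96 mmol/kg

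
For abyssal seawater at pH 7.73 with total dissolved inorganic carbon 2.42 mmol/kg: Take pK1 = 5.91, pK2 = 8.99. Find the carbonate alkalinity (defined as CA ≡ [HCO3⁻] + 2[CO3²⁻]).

CA = 2.51 mmol/kg

CA = [HCO3⁻] + 2[CO3²⁻] = (α₁ + 2α₂)·DIC
At pH 7.73: [H⁺]/K1 = 10^-1.82 = 0.015136, K2/[H⁺] = 10^-1.26 = 0.054954
α₁ = 1/(1 + 0.015136 + 0.054954) = 1/1.0701 = 0.9345; α₂ = α₁·K2/[H⁺] = 0.05135
α₁ + 2α₂ = 1.0372
CA = 1.0372 × 2.42 = 2.51 mmol/kg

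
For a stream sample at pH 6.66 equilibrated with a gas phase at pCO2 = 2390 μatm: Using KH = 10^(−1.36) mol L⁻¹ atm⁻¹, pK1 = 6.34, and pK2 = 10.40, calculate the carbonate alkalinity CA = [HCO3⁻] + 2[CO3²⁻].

CA = 0.218 mmol/L

[CO2*] = KH · pCO2 = 10^(−1.36) × 2390×10^-6 = 1.043×10^-4 mol/L
α₀ = 1/(1 + K1/[H⁺] + K1K2/[H⁺]²) = 1/(1 + 10^+0.32 + 10^-3.42) = 0.3237
DIC = [CO2*]/α₀ = 1.043×10^-4 / 0.3237 = 0.3223 mmol/L
CA = (α₁ + 2α₂)·DIC = (0.6762 + 2×0.0001231) × 0.3223 = 0.218 mmol/L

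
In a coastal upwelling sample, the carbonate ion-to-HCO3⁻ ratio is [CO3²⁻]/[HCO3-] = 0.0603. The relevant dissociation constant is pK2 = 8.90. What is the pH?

pH = 7.68

From K2 = [H⁺][CO3²⁻]/[HCO3-]:  pH = pK2 + log₁₀([CO3²⁻]/[HCO3-])
log₁₀(0.0603) = -1.220
pH = 8.90 + (-1.220) = 7.68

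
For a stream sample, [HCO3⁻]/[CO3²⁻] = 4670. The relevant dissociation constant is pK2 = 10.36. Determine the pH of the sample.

pH = 6.69

From K2 = [H⁺][CO3²⁻]/[HCO3⁻]:  pH = pK2 − log₁₀([HCO3⁻]/[CO3²⁻])
log₁₀(4670) = +3.669
pH = 10.36 − (+3.669) = 6.69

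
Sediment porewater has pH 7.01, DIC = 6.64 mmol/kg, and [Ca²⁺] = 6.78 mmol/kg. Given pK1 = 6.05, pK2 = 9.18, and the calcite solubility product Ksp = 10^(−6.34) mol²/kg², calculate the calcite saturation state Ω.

α₂ = 1 / (1 + [H⁺]/K2 + [H⁺]²/(K1K2)) = 1 / (1 + 10^+2.17 + 10^+1.21)
   = 1 / (1 + 147.91 + 16.218) = 1/165.13 = 0.006056
[CO3²⁻] = α₂ × DIC = 0.006056 × 6.64 = 0.04021 mmol/kg
Ksp = 10^(−6.34) = 4.571×10^-7
Ω = [Ca²⁺][CO3²⁻]/Ksp = (6.78×10^-3)(4.021×10^-5) / 4.571×10^-7 = 0.596

Ω = 0.596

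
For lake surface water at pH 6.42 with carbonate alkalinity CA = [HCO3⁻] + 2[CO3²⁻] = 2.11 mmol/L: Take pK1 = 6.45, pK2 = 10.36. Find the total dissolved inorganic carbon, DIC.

DIC = 4.37 mmol/L

CA = [HCO3⁻] + 2[CO3²⁻] = (α₁ + 2α₂)·DIC
At pH 6.42: [H⁺]/K1 = 10^0.03 = 1.0715, K2/[H⁺] = 10^-3.94 = 0.00011482
α₁ = 1/(1 + 1.0715 + 0.00011482) = 1/2.0716 = 0.4827; α₂ = α₁·K2/[H⁺] = 5.542×10^-5
α₁ + 2α₂ = 0.4828
DIC = CA / (α₁ + 2α₂) = 2.11 / 0.4828 = 4.37 mmol/L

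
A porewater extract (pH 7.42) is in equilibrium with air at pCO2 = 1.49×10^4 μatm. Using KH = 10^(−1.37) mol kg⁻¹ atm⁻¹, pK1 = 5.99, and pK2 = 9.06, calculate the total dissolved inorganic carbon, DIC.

[CO2*] = KH · pCO2 = 10^(−1.37) × 1.49×10^4×10^-6 = 6.356×10^-4 mol/kg
α₀ = 1/(1 + K1/[H⁺] + K1K2/[H⁺]²) = 1/(1 + 10^+1.43 + 10^-0.21) = 0.03505
DIC = [CO2*]/α₀ = 6.356×10^-4 / 0.03505 = 18.1 mmol/kg

DIC = 18.1 mmol/kg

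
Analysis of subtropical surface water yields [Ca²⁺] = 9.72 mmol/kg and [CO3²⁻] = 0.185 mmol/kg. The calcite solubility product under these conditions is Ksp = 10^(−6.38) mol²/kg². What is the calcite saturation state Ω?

Ω = 4.31

Ksp = 10^(−6.38) = 4.169×10^-7
Ω = [Ca²⁺][CO3²⁻]/Ksp = (9.72×10^-3)(0.185×10^-3) / 4.169×10^-7 = 4.31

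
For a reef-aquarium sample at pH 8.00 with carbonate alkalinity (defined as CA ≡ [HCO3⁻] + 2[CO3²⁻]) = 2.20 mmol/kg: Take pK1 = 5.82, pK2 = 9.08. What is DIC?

DIC = 2.06 mmol/kg

CA = [HCO3⁻] + 2[CO3²⁻] = (α₁ + 2α₂)·DIC
At pH 8.00: [H⁺]/K1 = 10^-2.18 = 0.0066069, K2/[H⁺] = 10^-1.08 = 0.083176
α₁ = 1/(1 + 0.0066069 + 0.083176) = 1/1.0898 = 0.9176; α₂ = α₁·K2/[H⁺] = 0.07632
α₁ + 2α₂ = 1.0703
DIC = CA / (α₁ + 2α₂) = 2.20 / 1.0703 = 2.06 mmol/kg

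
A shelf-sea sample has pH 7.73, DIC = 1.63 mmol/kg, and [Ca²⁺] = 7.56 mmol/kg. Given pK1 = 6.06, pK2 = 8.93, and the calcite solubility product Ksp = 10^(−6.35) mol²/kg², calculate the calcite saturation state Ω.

Ω = 1.61

α₂ = 1 / (1 + [H⁺]/K2 + [H⁺]²/(K1K2)) = 1 / (1 + 10^+1.20 + 10^-0.47)
   = 1 / (1 + 15.849 + 0.33884) = 1/17.188 = 0.05818
[CO3²⁻] = α₂ × DIC = 0.05818 × 1.63 = 0.09483 mmol/kg
Ksp = 10^(−6.35) = 4.467×10^-7
Ω = [Ca²⁺][CO3²⁻]/Ksp = (7.56×10^-3)(9.483×10^-5) / 4.467×10^-7 = 1.61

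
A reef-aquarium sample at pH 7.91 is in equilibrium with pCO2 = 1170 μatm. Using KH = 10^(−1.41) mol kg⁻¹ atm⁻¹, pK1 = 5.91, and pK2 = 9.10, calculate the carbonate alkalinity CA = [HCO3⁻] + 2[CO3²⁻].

[CO2*] = KH · pCO2 = 10^(−1.41) × 1170×10^-6 = 4.552×10^-5 mol/kg
α₀ = 1/(1 + K1/[H⁺] + K1K2/[H⁺]²) = 1/(1 + 10^+2.00 + 10^+0.81) = 0.009306
DIC = [CO2*]/α₀ = 4.552×10^-5 / 0.009306 = 4.891 mmol/kg
CA = (α₁ + 2α₂)·DIC = (0.9306 + 2×0.06009) × 4.891 = 5.14 mmol/kg

CA = 5.14 mmol/kg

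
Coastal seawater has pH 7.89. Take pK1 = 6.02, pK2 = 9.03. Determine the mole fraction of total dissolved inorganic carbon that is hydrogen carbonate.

α₁ = 0.921

α₁ = 1 / (1 + [H⁺]/K1 + K2/[H⁺]) = 1 / (1 + 10^-1.87 + 10^-1.14)
   = 1 / (1 + 0.013490 + 0.072444) = 1/1.0859 = 0.9209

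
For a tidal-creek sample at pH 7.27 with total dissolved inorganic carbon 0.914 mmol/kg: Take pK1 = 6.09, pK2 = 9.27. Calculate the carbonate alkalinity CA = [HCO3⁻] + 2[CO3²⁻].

CA = 0.866 mmol/kg

CA = [HCO3⁻] + 2[CO3²⁻] = (α₁ + 2α₂)·DIC
At pH 7.27: [H⁺]/K1 = 10^-1.18 = 0.066069, K2/[H⁺] = 10^-2.00 = 0.010000
α₁ = 1/(1 + 0.066069 + 0.010000) = 1/1.0761 = 0.9293; α₂ = α₁·K2/[H⁺] = 0.009293
α₁ + 2α₂ = 0.9479
CA = 0.9479 × 0.914 = 0.866 mmol/kg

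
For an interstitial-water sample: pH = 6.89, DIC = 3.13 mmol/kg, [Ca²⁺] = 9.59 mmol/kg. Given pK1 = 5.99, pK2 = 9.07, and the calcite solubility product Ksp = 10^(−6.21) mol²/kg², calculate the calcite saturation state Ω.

α₂ = 1 / (1 + [H⁺]/K2 + [H⁺]²/(K1K2)) = 1 / (1 + 10^+2.18 + 10^+1.28)
   = 1 / (1 + 151.36 + 19.055) = 1/171.41 = 0.005834
[CO3²⁻] = α₂ × DIC = 0.005834 × 3.13 = 0.01826 mmol/kg = 18.26 μmol/kg
Ksp = 10^(−6.21) = 6.166×10^-7
Ω = [Ca²⁺][CO3²⁻]/Ksp = (9.59×10^-3)(1.826×10^-5) / 6.166×10^-7 = 0.284

Ω = 0.284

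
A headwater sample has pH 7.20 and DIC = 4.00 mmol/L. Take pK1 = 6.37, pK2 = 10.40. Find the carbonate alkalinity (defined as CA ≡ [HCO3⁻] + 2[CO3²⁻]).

CA = 3.49 mmol/L

CA = [HCO3⁻] + 2[CO3²⁻] = (α₁ + 2α₂)·DIC
At pH 7.20: [H⁺]/K1 = 10^-0.83 = 0.14791, K2/[H⁺] = 10^-3.20 = 0.00063096
α₁ = 1/(1 + 0.14791 + 0.00063096) = 1/1.1485 = 0.8707; α₂ = α₁·K2/[H⁺] = 0.0005494
α₁ + 2α₂ = 0.8718
CA = 0.8718 × 4.00 = 3.49 mmol/L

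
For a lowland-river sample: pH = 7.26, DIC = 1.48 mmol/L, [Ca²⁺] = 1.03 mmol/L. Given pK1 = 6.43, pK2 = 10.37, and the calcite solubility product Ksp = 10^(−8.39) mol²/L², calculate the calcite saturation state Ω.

α₂ = 1 / (1 + [H⁺]/K2 + [H⁺]²/(K1K2)) = 1 / (1 + 10^+3.11 + 10^+2.28)
   = 1 / (1 + 1288.2 + 190.55) = 1/1479.8 = 0.0006758
[CO3²⁻] = α₂ × DIC = 0.0006758 × 1.48 = 0.001000 mmol/L = 1.000 μmol/L
Ksp = 10^(−8.39) = 4.074×10^-9
Ω = [Ca²⁺][CO3²⁻]/Ksp = (1.03×10^-3)(1.000×10^-6) / 4.074×10^-9 = 0.253

Ω = 0.253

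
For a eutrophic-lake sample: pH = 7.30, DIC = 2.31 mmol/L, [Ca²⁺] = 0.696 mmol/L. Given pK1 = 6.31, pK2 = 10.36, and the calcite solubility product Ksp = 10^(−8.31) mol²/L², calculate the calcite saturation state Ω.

α₂ = 1 / (1 + [H⁺]/K2 + [H⁺]²/(K1K2)) = 1 / (1 + 10^+3.06 + 10^+2.07)
   = 1 / (1 + 1148.2 + 117.49) = 1/1266.6 = 0.0007895
[CO3²⁻] = α₂ × DIC = 0.0007895 × 2.31 = 0.001824 mmol/L = 1.824 μmol/L
Ksp = 10^(−8.31) = 4.898×10^-9
Ω = [Ca²⁺][CO3²⁻]/Ksp = (0.696×10^-3)(1.824×10^-6) / 4.898×10^-9 = 0.259

Ω = 0.259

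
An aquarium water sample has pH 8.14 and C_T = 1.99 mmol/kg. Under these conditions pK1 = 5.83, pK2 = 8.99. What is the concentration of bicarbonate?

α₁ = 1 / (1 + [H⁺]/K1 + K2/[H⁺]) = 1 / (1 + 10^-2.31 + 10^-0.85)
   = 1 / (1 + 0.0048978 + 0.14125) = 1/1.1462 = 0.8725
[HCO3⁻] = α₁ × DIC = 0.8725 × 1.99 = 1.74 mmol/kg

[HCO3⁻] = 1.74 mmol/kg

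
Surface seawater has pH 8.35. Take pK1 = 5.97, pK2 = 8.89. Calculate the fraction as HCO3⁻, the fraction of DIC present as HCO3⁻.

α₁ = 0.774

α₁ = 1 / (1 + [H⁺]/K1 + K2/[H⁺]) = 1 / (1 + 10^-2.38 + 10^-0.54)
   = 1 / (1 + 0.0041687 + 0.28840) = 1/1.2926 = 0.7737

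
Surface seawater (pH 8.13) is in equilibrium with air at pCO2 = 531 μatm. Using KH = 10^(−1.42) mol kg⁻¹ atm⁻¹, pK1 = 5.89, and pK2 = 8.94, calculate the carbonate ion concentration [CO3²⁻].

[CO2*] = KH · pCO2 = 10^(−1.42) × 531×10^-6 = 2.019×10^-5 mol/kg
α₀ = 1/(1 + K1/[H⁺] + K1K2/[H⁺]²) = 1/(1 + 10^+2.24 + 10^+1.43) = 0.004958
DIC = [CO2*]/α₀ = 2.019×10^-5 / 0.004958 = 4.072 mmol/kg
[CO3²⁻] = α₂·DIC; α₂ = 0.1334, so [CO3²⁻] = 0.1334 × 4.072 = 0.543 mmol/kg

[CO3²⁻] = 0.543 mmol/kg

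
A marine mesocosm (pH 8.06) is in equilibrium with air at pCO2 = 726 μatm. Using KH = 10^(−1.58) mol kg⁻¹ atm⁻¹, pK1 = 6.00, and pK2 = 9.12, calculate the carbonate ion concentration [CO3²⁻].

[CO2*] = KH · pCO2 = 10^(−1.58) × 726×10^-6 = 1.910×10^-5 mol/kg
α₀ = 1/(1 + K1/[H⁺] + K1K2/[H⁺]²) = 1/(1 + 10^+2.06 + 10^+1.00) = 0.007948
DIC = [CO2*]/α₀ = 1.910×10^-5 / 0.007948 = 2.403 mmol/kg
[CO3²⁻] = α₂·DIC; α₂ = 0.07948, so [CO3²⁻] = 0.07948 × 2.403 = 0.191 mmol/kg

[CO3²⁻] = 0.191 mmol/kg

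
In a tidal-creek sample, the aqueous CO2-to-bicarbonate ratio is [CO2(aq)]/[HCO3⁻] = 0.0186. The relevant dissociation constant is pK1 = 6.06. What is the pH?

From K1 = [H⁺][HCO3⁻]/[CO2(aq)]:  pH = pK1 − log₁₀([CO2(aq)]/[HCO3⁻])
log₁₀(0.0186) = -1.730
pH = 6.06 − (-1.730) = 7.79

pH = 7.79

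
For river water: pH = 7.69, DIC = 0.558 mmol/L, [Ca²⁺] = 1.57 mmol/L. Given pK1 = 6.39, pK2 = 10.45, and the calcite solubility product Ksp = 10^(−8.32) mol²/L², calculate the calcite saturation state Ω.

α₂ = 1 / (1 + [H⁺]/K2 + [H⁺]²/(K1K2)) = 1 / (1 + 10^+2.76 + 10^+1.46)
   = 1 / (1 + 575.44 + 28.840) = 1/605.28 = 0.001652
[CO3²⁻] = α₂ × DIC = 0.001652 × 0.558 = 0.0009219 mmol/L = 0.9219 μmol/L
Ksp = 10^(−8.32) = 4.786×10^-9
Ω = [Ca²⁺][CO3²⁻]/Ksp = (1.57×10^-3)(9.219×10^-7) / 4.786×10^-9 = 0.302

Ω = 0.302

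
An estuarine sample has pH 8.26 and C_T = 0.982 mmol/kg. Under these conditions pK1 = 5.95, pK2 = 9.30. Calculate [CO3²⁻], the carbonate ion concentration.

[CO3²⁻] = 0.0817 mmol/kg

α₂ = 1 / (1 + [H⁺]/K2 + [H⁺]²/(K1K2)) = 1 / (1 + 10^+1.04 + 10^-1.27)
   = 1 / (1 + 10.965 + 0.053703) = 1/12.018 = 0.08321
[CO3²⁻] = α₂ × DIC = 0.08321 × 0.982 = 0.0817 mmol/kg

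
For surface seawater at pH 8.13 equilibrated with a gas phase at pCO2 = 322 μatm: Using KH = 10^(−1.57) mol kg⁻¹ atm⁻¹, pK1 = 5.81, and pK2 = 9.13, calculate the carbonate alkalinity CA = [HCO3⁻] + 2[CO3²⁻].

[CO2*] = KH · pCO2 = 10^(−1.57) × 322×10^-6 = 8.667×10^-6 mol/kg
α₀ = 1/(1 + K1/[H⁺] + K1K2/[H⁺]²) = 1/(1 + 10^+2.32 + 10^+1.32) = 0.004332
DIC = [CO2*]/α₀ = 8.667×10^-6 / 0.004332 = 2.000 mmol/kg
CA = (α₁ + 2α₂)·DIC = (0.9052 + 2×0.09052) × 2.000 = 2.17 mmol/kg

CA = 2.17 mmol/kg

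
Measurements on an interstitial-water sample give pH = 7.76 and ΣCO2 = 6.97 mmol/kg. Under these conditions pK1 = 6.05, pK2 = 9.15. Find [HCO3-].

[HCO3⁻] = 6.57 mmol/kg

α₁ = 1 / (1 + [H⁺]/K1 + K2/[H⁺]) = 1 / (1 + 10^-1.71 + 10^-1.39)
   = 1 / (1 + 0.019498 + 0.040738) = 1/1.0602 = 0.9432
[HCO3⁻] = α₁ × DIC = 0.9432 × 6.97 = 6.57 mmol/kg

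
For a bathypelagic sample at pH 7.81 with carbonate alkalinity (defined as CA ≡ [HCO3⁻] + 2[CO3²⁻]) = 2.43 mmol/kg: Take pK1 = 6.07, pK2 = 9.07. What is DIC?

DIC = 2.35 mmol/kg

CA = [HCO3⁻] + 2[CO3²⁻] = (α₁ + 2α₂)·DIC
At pH 7.81: [H⁺]/K1 = 10^-1.74 = 0.018197, K2/[H⁺] = 10^-1.26 = 0.054954
α₁ = 1/(1 + 0.018197 + 0.054954) = 1/1.0732 = 0.9318; α₂ = α₁·K2/[H⁺] = 0.05121
α₁ + 2α₂ = 1.0343
DIC = CA / (α₁ + 2α₂) = 2.43 / 1.0343 = 2.35 mmol/kg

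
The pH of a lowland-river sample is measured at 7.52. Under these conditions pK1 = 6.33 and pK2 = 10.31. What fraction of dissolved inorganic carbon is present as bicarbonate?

α₁ = 0.938

α₁ = 1 / (1 + [H⁺]/K1 + K2/[H⁺]) = 1 / (1 + 10^-1.19 + 10^-2.79)
   = 1 / (1 + 0.064565 + 0.0016218) = 1/1.0662 = 0.9379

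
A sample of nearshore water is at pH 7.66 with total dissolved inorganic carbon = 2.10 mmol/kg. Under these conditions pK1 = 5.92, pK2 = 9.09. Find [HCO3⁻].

α₁ = 1 / (1 + [H⁺]/K1 + K2/[H⁺]) = 1 / (1 + 10^-1.74 + 10^-1.43)
   = 1 / (1 + 0.018197 + 0.037154) = 1/1.0554 = 0.9476
[HCO3⁻] = α₁ × DIC = 0.9476 × 2.10 = 1.99 mmol/kg

[HCO3⁻] = 1.99 mmol/kg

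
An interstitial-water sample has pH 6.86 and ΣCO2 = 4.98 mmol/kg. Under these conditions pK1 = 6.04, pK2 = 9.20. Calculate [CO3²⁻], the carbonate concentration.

[CO3²⁻] = 19.7 μmol/kg

α₂ = 1 / (1 + [H⁺]/K2 + [H⁺]²/(K1K2)) = 1 / (1 + 10^+2.34 + 10^+1.52)
   = 1 / (1 + 218.78 + 33.113) = 1/252.89 = 0.003954
[CO3²⁻] = α₂ × DIC = 0.003954 × 4.98 = 0.0197 mmol/kg = 19.7 μmol/kg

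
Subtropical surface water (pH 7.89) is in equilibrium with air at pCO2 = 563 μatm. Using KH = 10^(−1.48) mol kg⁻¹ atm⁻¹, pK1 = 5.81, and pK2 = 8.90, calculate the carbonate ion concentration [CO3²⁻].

[CO2*] = KH · pCO2 = 10^(−1.48) × 563×10^-6 = 1.864×10^-5 mol/kg
α₀ = 1/(1 + K1/[H⁺] + K1K2/[H⁺]²) = 1/(1 + 10^+2.08 + 10^+1.07) = 0.007520
DIC = [CO2*]/α₀ = 1.864×10^-5 / 0.007520 = 2.479 mmol/kg
[CO3²⁻] = α₂·DIC; α₂ = 0.08835, so [CO3²⁻] = 0.08835 × 2.479 = 0.219 mmol/kg

[CO3²⁻] = 0.219 mmol/kg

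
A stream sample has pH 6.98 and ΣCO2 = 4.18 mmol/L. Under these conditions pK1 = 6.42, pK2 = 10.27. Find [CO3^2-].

[CO3²⁻] = 1.68 μmol/L

α₂ = 1 / (1 + [H⁺]/K2 + [H⁺]²/(K1K2)) = 1 / (1 + 10^+3.29 + 10^+2.73)
   = 1 / (1 + 1949.8 + 537.03) = 1/2487.9 = 0.0004019
[CO3²⁻] = α₂ × DIC = 0.0004019 × 4.18 = 0.00168 mmol/L = 1.68 μmol/L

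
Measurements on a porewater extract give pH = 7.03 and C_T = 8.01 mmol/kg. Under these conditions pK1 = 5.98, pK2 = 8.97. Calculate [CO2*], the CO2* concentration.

α₀ = 1 / (1 + K1/[H⁺] + K1K2/[H⁺]²) = 1 / (1 + 10^+1.05 + 10^-0.89)
   = 1 / (1 + 11.220 + 0.12882) = 1/12.349 = 0.08098
[CO2*] = α₀ × DIC = 0.08098 × 8.01 = 0.649 mmol/kg

[CO2*] = 0.649 mmol/kg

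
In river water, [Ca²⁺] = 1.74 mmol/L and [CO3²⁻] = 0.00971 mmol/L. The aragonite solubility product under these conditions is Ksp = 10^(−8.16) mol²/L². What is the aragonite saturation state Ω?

Ω = 2.44

Ksp = 10^(−8.16) = 6.918×10^-9
Ω = [Ca²⁺][CO3²⁻]/Ksp = (1.74×10^-3)(0.00971×10^-3) / 6.918×10^-9 = 2.44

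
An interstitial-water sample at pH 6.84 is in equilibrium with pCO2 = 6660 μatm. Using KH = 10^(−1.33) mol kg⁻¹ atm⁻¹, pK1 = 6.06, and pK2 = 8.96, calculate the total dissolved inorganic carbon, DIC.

DIC = 2.20 mmol/kg

[CO2*] = KH · pCO2 = 10^(−1.33) × 6660×10^-6 = 3.115×10^-4 mol/kg
α₀ = 1/(1 + K1/[H⁺] + K1K2/[H⁺]²) = 1/(1 + 10^+0.78 + 10^-1.34) = 0.1414
DIC = [CO2*]/α₀ = 3.115×10^-4 / 0.1414 = 2.20 mmol/kg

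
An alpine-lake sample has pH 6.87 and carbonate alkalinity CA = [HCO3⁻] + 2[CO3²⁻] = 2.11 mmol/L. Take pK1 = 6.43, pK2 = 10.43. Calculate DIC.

DIC = 2.88 mmol/L

CA = [HCO3⁻] + 2[CO3²⁻] = (α₁ + 2α₂)·DIC
At pH 6.87: [H⁺]/K1 = 10^-0.44 = 0.36308, K2/[H⁺] = 10^-3.56 = 0.00027542
α₁ = 1/(1 + 0.36308 + 0.00027542) = 1/1.3634 = 0.7335; α₂ = α₁·K2/[H⁺] = 0.0002020
α₁ + 2α₂ = 0.7339
DIC = CA / (α₁ + 2α₂) = 2.11 / 0.7339 = 2.88 mmol/L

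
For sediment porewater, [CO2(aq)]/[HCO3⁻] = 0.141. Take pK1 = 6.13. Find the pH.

pH = 6.98

From K1 = [H⁺][HCO3⁻]/[CO2(aq)]:  pH = pK1 − log₁₀([CO2(aq)]/[HCO3⁻])
log₁₀(0.141) = -0.851
pH = 6.13 − (-0.851) = 6.98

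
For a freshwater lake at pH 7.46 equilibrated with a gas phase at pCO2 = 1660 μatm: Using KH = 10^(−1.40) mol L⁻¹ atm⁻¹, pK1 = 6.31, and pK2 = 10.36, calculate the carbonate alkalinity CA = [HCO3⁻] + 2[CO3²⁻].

CA = 0.936 mmol/L

[CO2*] = KH · pCO2 = 10^(−1.40) × 1660×10^-6 = 6.609×10^-5 mol/L
α₀ = 1/(1 + K1/[H⁺] + K1K2/[H⁺]²) = 1/(1 + 10^+1.15 + 10^-1.75) = 0.06604
DIC = [CO2*]/α₀ = 6.609×10^-5 / 0.06604 = 1.001 mmol/L
CA = (α₁ + 2α₂)·DIC = (0.9328 + 2×0.001174) × 1.001 = 0.936 mmol/L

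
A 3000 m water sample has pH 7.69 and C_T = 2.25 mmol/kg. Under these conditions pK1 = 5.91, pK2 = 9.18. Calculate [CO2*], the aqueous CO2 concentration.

[CO2*] = 0.0356 mmol/kg

α₀ = 1 / (1 + K1/[H⁺] + K1K2/[H⁺]²) = 1 / (1 + 10^+1.78 + 10^+0.29)
   = 1 / (1 + 60.256 + 1.9498) = 1/63.206 = 0.01582
[CO2*] = α₀ × DIC = 0.01582 × 2.25 = 0.0356 mmol/kg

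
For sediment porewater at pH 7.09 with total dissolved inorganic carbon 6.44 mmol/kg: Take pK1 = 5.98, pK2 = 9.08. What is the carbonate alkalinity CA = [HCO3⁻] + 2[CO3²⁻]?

CA = [HCO3⁻] + 2[CO3²⁻] = (α₁ + 2α₂)·DIC
At pH 7.09: [H⁺]/K1 = 10^-1.11 = 0.077625, K2/[H⁺] = 10^-1.99 = 0.010233
α₁ = 1/(1 + 0.077625 + 0.010233) = 1/1.0879 = 0.9192; α₂ = α₁·K2/[H⁺] = 0.009406
α₁ + 2α₂ = 0.9381
CA = 0.9381 × 6.44 = 6.04 mmol/kg

CA = 6.04 mmol/kg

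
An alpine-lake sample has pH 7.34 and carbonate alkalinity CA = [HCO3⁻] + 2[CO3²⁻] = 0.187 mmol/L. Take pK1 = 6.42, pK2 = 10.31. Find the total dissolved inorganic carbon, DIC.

CA = [HCO3⁻] + 2[CO3²⁻] = (α₁ + 2α₂)·DIC
At pH 7.34: [H⁺]/K1 = 10^-0.92 = 0.12023, K2/[H⁺] = 10^-2.97 = 0.0010715
α₁ = 1/(1 + 0.12023 + 0.0010715) = 1/1.1213 = 0.8918; α₂ = α₁·K2/[H⁺] = 0.0009556
α₁ + 2α₂ = 0.8937
DIC = CA / (α₁ + 2α₂) = 0.187 / 0.8937 = 0.209 mmol/L

DIC = 0.209 mmol/L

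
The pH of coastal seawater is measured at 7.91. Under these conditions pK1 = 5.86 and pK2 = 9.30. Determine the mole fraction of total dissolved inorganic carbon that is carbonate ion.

α₂ = 0.0388

α₂ = 1 / (1 + [H⁺]/K2 + [H⁺]²/(K1K2)) = 1 / (1 + 10^+1.39 + 10^-0.66)
   = 1 / (1 + 24.547 + 0.21878) = 1/25.766 = 0.03881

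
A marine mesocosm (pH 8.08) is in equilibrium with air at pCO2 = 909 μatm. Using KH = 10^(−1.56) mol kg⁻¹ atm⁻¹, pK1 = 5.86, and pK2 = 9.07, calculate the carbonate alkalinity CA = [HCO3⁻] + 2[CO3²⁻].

CA = 5.01 mmol/kg

[CO2*] = KH · pCO2 = 10^(−1.56) × 909×10^-6 = 2.504×10^-5 mol/kg
α₀ = 1/(1 + K1/[H⁺] + K1K2/[H⁺]²) = 1/(1 + 10^+2.22 + 10^+1.23) = 0.005437
DIC = [CO2*]/α₀ = 2.504×10^-5 / 0.005437 = 4.605 mmol/kg
CA = (α₁ + 2α₂)·DIC = (0.9022 + 2×0.09233) × 4.605 = 5.01 mmol/kg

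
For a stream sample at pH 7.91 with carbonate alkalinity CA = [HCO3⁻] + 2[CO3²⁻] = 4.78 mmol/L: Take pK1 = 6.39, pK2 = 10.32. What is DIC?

CA = [HCO3⁻] + 2[CO3²⁻] = (α₁ + 2α₂)·DIC
At pH 7.91: [H⁺]/K1 = 10^-1.52 = 0.030200, K2/[H⁺] = 10^-2.41 = 0.0038905
α₁ = 1/(1 + 0.030200 + 0.0038905) = 1/1.0341 = 0.9670; α₂ = α₁·K2/[H⁺] = 0.003762
α₁ + 2α₂ = 0.9746
DIC = CA / (α₁ + 2α₂) = 4.78 / 0.9746 = 4.90 mmol/L

DIC = 4.90 mmol/L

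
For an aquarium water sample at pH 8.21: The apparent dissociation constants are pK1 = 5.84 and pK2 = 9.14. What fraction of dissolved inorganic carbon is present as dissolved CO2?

α₀ = 1 / (1 + K1/[H⁺] + K1K2/[H⁺]²) = 1 / (1 + 10^+2.37 + 10^+1.44)
   = 1 / (1 + 234.42 + 27.542) = 1/262.97 = 0.003803

α₀ = 0.00380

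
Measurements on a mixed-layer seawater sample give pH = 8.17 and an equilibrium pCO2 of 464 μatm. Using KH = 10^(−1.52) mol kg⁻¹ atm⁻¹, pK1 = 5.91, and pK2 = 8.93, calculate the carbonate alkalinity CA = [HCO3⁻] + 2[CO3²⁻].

[CO2*] = KH · pCO2 = 10^(−1.52) × 464×10^-6 = 1.401×10^-5 mol/kg
α₀ = 1/(1 + K1/[H⁺] + K1K2/[H⁺]²) = 1/(1 + 10^+2.26 + 10^+1.50) = 0.004660
DIC = [CO2*]/α₀ = 1.401×10^-5 / 0.004660 = 3.007 mmol/kg
CA = (α₁ + 2α₂)·DIC = (0.8480 + 2×0.1474) × 3.007 = 3.44 mmol/kg

CA = 3.44 mmol/kg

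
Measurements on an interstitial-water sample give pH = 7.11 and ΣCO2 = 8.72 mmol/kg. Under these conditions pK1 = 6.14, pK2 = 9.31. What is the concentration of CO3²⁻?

α₂ = 1 / (1 + [H⁺]/K2 + [H⁺]²/(K1K2)) = 1 / (1 + 10^+2.20 + 10^+1.23)
   = 1 / (1 + 158.49 + 16.982) = 1/176.47 = 0.005667
[CO3²⁻] = α₂ × DIC = 0.005667 × 8.72 = 0.0494 mmol/kg

[CO3²⁻] = 0.0494 mmol/kg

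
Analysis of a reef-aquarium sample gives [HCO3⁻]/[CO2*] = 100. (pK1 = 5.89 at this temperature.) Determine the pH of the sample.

pH = 7.89

From K1 = [H⁺][HCO3⁻]/[CO2*]:  pH = pK1 + log₁₀([HCO3⁻]/[CO2*])
log₁₀(100) = +2.000
pH = 5.89 + (+2.000) = 7.89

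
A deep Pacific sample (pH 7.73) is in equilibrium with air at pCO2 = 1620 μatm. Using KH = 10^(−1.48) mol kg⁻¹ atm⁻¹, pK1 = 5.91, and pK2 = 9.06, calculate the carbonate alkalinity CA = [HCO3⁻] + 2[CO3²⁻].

CA = 3.88 mmol/kg

[CO2*] = KH · pCO2 = 10^(−1.48) × 1620×10^-6 = 5.364×10^-5 mol/kg
α₀ = 1/(1 + K1/[H⁺] + K1K2/[H⁺]²) = 1/(1 + 10^+1.82 + 10^+0.49) = 0.01425
DIC = [CO2*]/α₀ = 5.364×10^-5 / 0.01425 = 3.764 mmol/kg
CA = (α₁ + 2α₂)·DIC = (0.9417 + 2×0.04405) × 3.764 = 3.88 mmol/kg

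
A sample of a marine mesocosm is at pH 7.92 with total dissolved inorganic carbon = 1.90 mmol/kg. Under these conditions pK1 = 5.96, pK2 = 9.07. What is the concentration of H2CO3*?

[CO2*] = 19.3 μmol/kg

α₀ = 1 / (1 + K1/[H⁺] + K1K2/[H⁺]²) = 1 / (1 + 10^+1.96 + 10^+0.81)
   = 1 / (1 + 91.201 + 6.4565) = 1/98.658 = 0.01014
[CO2*] = α₀ × DIC = 0.01014 × 1.90 = 0.0193 mmol/kg = 19.3 μmol/kg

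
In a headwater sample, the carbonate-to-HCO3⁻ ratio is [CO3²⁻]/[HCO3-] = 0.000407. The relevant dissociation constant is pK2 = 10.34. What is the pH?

pH = 6.95

From K2 = [H⁺][CO3²⁻]/[HCO3-]:  pH = pK2 + log₁₀([CO3²⁻]/[HCO3-])
log₁₀(0.000407) = -3.390
pH = 10.34 + (-3.390) = 6.95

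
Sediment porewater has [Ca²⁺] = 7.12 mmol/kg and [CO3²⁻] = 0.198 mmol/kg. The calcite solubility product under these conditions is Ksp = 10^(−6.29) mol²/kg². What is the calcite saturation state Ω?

Ω = 2.75

Ksp = 10^(−6.29) = 5.129×10^-7
Ω = [Ca²⁺][CO3²⁻]/Ksp = (7.12×10^-3)(0.198×10^-3) / 5.129×10^-7 = 2.75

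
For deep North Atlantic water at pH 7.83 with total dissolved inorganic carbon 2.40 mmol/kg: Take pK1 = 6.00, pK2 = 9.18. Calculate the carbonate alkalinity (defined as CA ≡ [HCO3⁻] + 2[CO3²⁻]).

CA = 2.47 mmol/kg

CA = [HCO3⁻] + 2[CO3²⁻] = (α₁ + 2α₂)·DIC
At pH 7.83: [H⁺]/K1 = 10^-1.83 = 0.014791, K2/[H⁺] = 10^-1.35 = 0.044668
α₁ = 1/(1 + 0.014791 + 0.044668) = 1/1.0595 = 0.9439; α₂ = α₁·K2/[H⁺] = 0.04216
α₁ + 2α₂ = 1.0282
CA = 1.0282 × 2.40 = 2.47 mmol/kg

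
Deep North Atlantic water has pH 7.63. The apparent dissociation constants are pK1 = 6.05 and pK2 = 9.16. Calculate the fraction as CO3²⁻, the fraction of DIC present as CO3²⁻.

α₂ = 1 / (1 + [H⁺]/K2 + [H⁺]²/(K1K2)) = 1 / (1 + 10^+1.53 + 10^-0.05)
   = 1 / (1 + 33.884 + 0.89125) = 1/35.776 = 0.02795

α₂ = 0.0280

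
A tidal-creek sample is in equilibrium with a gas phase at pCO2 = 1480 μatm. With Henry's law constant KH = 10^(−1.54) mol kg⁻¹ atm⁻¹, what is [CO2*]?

KH = 10^(−1.54) = 2.884×10^-2 mol kg⁻¹ atm⁻¹
[CO2*] = KH · pCO2 = 2.884×10^-2 × 1480×10^-6 atm = 4.27×10^-5 mol/kg

[CO2*] = 42.7 μmol/kg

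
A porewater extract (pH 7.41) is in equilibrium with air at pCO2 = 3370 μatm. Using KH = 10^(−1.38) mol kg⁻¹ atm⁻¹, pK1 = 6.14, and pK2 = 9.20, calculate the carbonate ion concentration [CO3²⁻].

[CO2*] = KH · pCO2 = 10^(−1.38) × 3370×10^-6 = 1.405×10^-4 mol/kg
α₀ = 1/(1 + K1/[H⁺] + K1K2/[H⁺]²) = 1/(1 + 10^+1.27 + 10^-0.52) = 0.05019
DIC = [CO2*]/α₀ = 1.405×10^-4 / 0.05019 = 2.799 mmol/kg
[CO3²⁻] = α₂·DIC; α₂ = 0.01516, so [CO3²⁻] = 0.01516 × 2.799 = 0.0424 mmol/kg

[CO3²⁻] = 0.0424 mmol/kg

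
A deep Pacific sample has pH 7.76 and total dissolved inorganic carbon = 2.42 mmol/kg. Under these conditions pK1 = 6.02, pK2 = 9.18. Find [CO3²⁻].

α₂ = 1 / (1 + [H⁺]/K2 + [H⁺]²/(K1K2)) = 1 / (1 + 10^+1.42 + 10^-0.32)
   = 1 / (1 + 26.303 + 0.47863) = 1/27.781 = 0.03600
[CO3²⁻] = α₂ × DIC = 0.03600 × 2.42 = 0.0871 mmol/kg

[CO3²⁻] = 0.0871 mmol/kg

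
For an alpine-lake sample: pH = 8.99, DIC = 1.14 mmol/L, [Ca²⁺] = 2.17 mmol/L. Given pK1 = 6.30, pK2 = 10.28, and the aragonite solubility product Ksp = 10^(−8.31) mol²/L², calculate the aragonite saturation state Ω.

α₂ = 1 / (1 + [H⁺]/K2 + [H⁺]²/(K1K2)) = 1 / (1 + 10^+1.29 + 10^-1.40)
   = 1 / (1 + 19.498 + 0.039811) = 1/20.538 = 0.04869
[CO3²⁻] = α₂ × DIC = 0.04869 × 1.14 = 0.05551 mmol/L
Ksp = 10^(−8.31) = 4.898×10^-9
Ω = [Ca²⁺][CO3²⁻]/Ksp = (2.17×10^-3)(5.551×10^-5) / 4.898×10^-9 = 24.6

Ω = 24.6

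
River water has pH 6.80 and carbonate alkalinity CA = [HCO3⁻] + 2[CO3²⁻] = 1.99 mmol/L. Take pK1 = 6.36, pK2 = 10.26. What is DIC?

DIC = 2.71 mmol/L

CA = [HCO3⁻] + 2[CO3²⁻] = (α₁ + 2α₂)·DIC
At pH 6.80: [H⁺]/K1 = 10^-0.44 = 0.36308, K2/[H⁺] = 10^-3.46 = 0.00034674
α₁ = 1/(1 + 0.36308 + 0.00034674) = 1/1.3634 = 0.7334; α₂ = α₁·K2/[H⁺] = 0.0002543
α₁ + 2α₂ = 0.7340
DIC = CA / (α₁ + 2α₂) = 1.99 / 0.7340 = 2.71 mmol/L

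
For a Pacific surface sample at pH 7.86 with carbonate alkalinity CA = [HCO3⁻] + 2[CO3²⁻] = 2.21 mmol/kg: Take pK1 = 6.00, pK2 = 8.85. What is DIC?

CA = [HCO3⁻] + 2[CO3²⁻] = (α₁ + 2α₂)·DIC
At pH 7.86: [H⁺]/K1 = 10^-1.86 = 0.013804, K2/[H⁺] = 10^-0.99 = 0.10233
α₁ = 1/(1 + 0.013804 + 0.10233) = 1/1.1161 = 0.8960; α₂ = α₁·K2/[H⁺] = 0.09168
α₁ + 2α₂ = 1.0793
DIC = CA / (α₁ + 2α₂) = 2.21 / 1.0793 = 2.05 mmol/kg

DIC = 2.05 mmol/kg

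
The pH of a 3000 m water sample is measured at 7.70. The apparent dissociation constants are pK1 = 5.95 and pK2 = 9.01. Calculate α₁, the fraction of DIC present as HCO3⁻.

α₁ = 1 / (1 + [H⁺]/K1 + K2/[H⁺]) = 1 / (1 + 10^-1.75 + 10^-1.31)
   = 1 / (1 + 0.017783 + 0.048978) = 1/1.0668 = 0.9374

α₁ = 0.937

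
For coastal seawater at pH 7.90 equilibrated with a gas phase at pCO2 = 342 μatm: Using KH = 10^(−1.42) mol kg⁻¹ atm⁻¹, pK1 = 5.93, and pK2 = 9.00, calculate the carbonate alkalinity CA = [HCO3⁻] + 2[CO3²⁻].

CA = 1.41 mmol/kg

[CO2*] = KH · pCO2 = 10^(−1.42) × 342×10^-6 = 1.300×10^-5 mol/kg
α₀ = 1/(1 + K1/[H⁺] + K1K2/[H⁺]²) = 1/(1 + 10^+1.97 + 10^+0.87) = 0.009829
DIC = [CO2*]/α₀ = 1.300×10^-5 / 0.009829 = 1.323 mmol/kg
CA = (α₁ + 2α₂)·DIC = (0.9173 + 2×0.07286) × 1.323 = 1.41 mmol/kg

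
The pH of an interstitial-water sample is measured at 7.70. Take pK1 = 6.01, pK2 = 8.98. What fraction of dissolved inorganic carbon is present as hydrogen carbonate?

α₁ = 1 / (1 + [H⁺]/K1 + K2/[H⁺]) = 1 / (1 + 10^-1.69 + 10^-1.28)
   = 1 / (1 + 0.020417 + 0.052481) = 1/1.0729 = 0.9321

α₁ = 0.932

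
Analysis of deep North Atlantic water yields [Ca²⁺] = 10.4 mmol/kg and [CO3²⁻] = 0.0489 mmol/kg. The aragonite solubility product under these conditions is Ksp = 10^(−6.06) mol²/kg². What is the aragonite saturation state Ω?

Ksp = 10^(−6.06) = 8.710×10^-7
Ω = [Ca²⁺][CO3²⁻]/Ksp = (10.4×10^-3)(0.0489×10^-3) / 8.710×10^-7 = 0.584

Ω = 0.584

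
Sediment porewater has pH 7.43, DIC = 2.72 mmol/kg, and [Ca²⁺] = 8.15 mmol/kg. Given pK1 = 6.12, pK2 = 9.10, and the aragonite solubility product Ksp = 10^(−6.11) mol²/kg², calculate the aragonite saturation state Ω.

α₂ = 1 / (1 + [H⁺]/K2 + [H⁺]²/(K1K2)) = 1 / (1 + 10^+1.67 + 10^+0.36)
   = 1 / (1 + 46.774 + 2.2909) = 1/50.064 = 0.01997
[CO3²⁻] = α₂ × DIC = 0.01997 × 2.72 = 0.05433 mmol/kg
Ksp = 10^(−6.11) = 7.762×10^-7
Ω = [Ca²⁺][CO3²⁻]/Ksp = (8.15×10^-3)(5.433×10^-5) / 7.762×10^-7 = 0.570

Ω = 0.570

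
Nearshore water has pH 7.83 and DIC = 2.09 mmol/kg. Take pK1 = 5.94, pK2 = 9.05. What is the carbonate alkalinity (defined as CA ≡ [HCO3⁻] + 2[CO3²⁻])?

CA = [HCO3⁻] + 2[CO3²⁻] = (α₁ + 2α₂)·DIC
At pH 7.83: [H⁺]/K1 = 10^-1.89 = 0.012882, K2/[H⁺] = 10^-1.22 = 0.060256
α₁ = 1/(1 + 0.012882 + 0.060256) = 1/1.0731 = 0.9318; α₂ = α₁·K2/[H⁺] = 0.05615
α₁ + 2α₂ = 1.0441
CA = 1.0441 × 2.09 = 2.18 mmol/kg

CA = 2.18 mmol/kg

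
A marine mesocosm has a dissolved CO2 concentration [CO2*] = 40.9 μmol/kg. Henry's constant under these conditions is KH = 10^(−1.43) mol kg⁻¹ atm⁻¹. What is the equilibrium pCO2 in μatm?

KH = 10^(−1.43) = 3.715×10^-2 mol kg⁻¹ atm⁻¹
pCO2 = [CO2*]/KH = 40.9×10^-6 / 3.715×10^-2 = 1.10×10^-3 atm = 1100 μatm

pCO2 = 1100 μatm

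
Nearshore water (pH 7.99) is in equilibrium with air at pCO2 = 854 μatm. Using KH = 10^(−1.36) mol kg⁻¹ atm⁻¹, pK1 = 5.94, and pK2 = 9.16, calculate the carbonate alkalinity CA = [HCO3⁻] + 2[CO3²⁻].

CA = 4.75 mmol/kg

[CO2*] = KH · pCO2 = 10^(−1.36) × 854×10^-6 = 3.728×10^-5 mol/kg
α₀ = 1/(1 + K1/[H⁺] + K1K2/[H⁺]²) = 1/(1 + 10^+2.05 + 10^+0.88) = 0.008279
DIC = [CO2*]/α₀ = 3.728×10^-5 / 0.008279 = 4.503 mmol/kg
CA = (α₁ + 2α₂)·DIC = (0.9289 + 2×0.06280) × 4.503 = 4.75 mmol/kg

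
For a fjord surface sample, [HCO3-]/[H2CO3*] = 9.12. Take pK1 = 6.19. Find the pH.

pH = 7.15

From K1 = [H⁺][HCO3-]/[H2CO3*]:  pH = pK1 + log₁₀([HCO3-]/[H2CO3*])
log₁₀(9.12) = +0.960
pH = 6.19 + (+0.960) = 7.15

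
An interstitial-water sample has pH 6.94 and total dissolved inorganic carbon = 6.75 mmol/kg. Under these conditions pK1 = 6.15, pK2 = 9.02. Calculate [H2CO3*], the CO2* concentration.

α₀ = 1 / (1 + K1/[H⁺] + K1K2/[H⁺]²) = 1 / (1 + 10^+0.79 + 10^-1.29)
   = 1 / (1 + 6.1660 + 0.051286) = 1/7.2172 = 0.1386
[CO2*] = α₀ × DIC = 0.1386 × 6.75 = 0.935 mmol/kg

[CO2*] = 0.935 mmol/kg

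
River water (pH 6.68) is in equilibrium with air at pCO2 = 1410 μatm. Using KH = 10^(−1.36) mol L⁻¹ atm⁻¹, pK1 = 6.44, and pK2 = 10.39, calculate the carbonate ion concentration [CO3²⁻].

[CO3²⁻] = 0.0209 μmol/L

[CO2*] = KH · pCO2 = 10^(−1.36) × 1410×10^-6 = 6.155×10^-5 mol/L
α₀ = 1/(1 + K1/[H⁺] + K1K2/[H⁺]²) = 1/(1 + 10^+0.24 + 10^-3.47) = 0.3652
DIC = [CO2*]/α₀ = 6.155×10^-5 / 0.3652 = 0.1685 mmol/L
[CO3²⁻] = α₂·DIC; α₂ = 0.0001237, so [CO3²⁻] = 0.0001237 × 0.1685 = 2.09×10^-5 mmol/L = 0.0209 μmol/L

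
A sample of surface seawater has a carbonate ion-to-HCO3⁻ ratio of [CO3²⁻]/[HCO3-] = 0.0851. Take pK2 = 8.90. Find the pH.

pH = 7.83

From K2 = [H⁺][CO3²⁻]/[HCO3-]:  pH = pK2 + log₁₀([CO3²⁻]/[HCO3-])
log₁₀(0.0851) = -1.070
pH = 8.90 + (-1.070) = 7.83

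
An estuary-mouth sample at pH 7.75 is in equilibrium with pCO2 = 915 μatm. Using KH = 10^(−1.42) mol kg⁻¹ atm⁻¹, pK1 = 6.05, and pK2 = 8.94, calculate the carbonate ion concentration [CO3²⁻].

[CO3²⁻] = 0.113 mmol/kg

[CO2*] = KH · pCO2 = 10^(−1.42) × 915×10^-6 = 3.479×10^-5 mol/kg
α₀ = 1/(1 + K1/[H⁺] + K1K2/[H⁺]²) = 1/(1 + 10^+1.70 + 10^+0.51) = 0.01840
DIC = [CO2*]/α₀ = 3.479×10^-5 / 0.01840 = 1.891 mmol/kg
[CO3²⁻] = α₂·DIC; α₂ = 0.05953, so [CO3²⁻] = 0.05953 × 1.891 = 0.113 mmol/kg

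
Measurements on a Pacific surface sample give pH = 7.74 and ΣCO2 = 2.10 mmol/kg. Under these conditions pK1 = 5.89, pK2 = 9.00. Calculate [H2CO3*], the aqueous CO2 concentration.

α₀ = 1 / (1 + K1/[H⁺] + K1K2/[H⁺]²) = 1 / (1 + 10^+1.85 + 10^+0.59)
   = 1 / (1 + 70.795 + 3.8905) = 1/75.685 = 0.01321
[CO2*] = α₀ × DIC = 0.01321 × 2.10 = 0.0277 mmol/kg

[CO2*] = 0.0277 mmol/kg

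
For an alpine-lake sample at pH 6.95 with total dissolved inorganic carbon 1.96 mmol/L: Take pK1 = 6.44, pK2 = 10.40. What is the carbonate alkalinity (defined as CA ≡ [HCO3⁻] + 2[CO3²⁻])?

CA = [HCO3⁻] + 2[CO3²⁻] = (α₁ + 2α₂)·DIC
At pH 6.95: [H⁺]/K1 = 10^-0.51 = 0.30903, K2/[H⁺] = 10^-3.45 = 0.00035481
α₁ = 1/(1 + 0.30903 + 0.00035481) = 1/1.3094 = 0.7637; α₂ = α₁·K2/[H⁺] = 0.0002710
α₁ + 2α₂ = 0.7643
CA = 0.7643 × 1.96 = 1.50 mmol/L

CA = 1.50 mmol/L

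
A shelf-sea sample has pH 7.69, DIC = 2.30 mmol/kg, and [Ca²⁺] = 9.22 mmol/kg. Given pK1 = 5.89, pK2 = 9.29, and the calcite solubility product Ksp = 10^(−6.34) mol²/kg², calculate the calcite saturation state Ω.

α₂ = 1 / (1 + [H⁺]/K2 + [H⁺]²/(K1K2)) = 1 / (1 + 10^+1.60 + 10^-0.20)
   = 1 / (1 + 39.811 + 0.63096) = 1/41.442 = 0.02413
[CO3²⁻] = α₂ × DIC = 0.02413 × 2.30 = 0.05550 mmol/kg
Ksp = 10^(−6.34) = 4.571×10^-7
Ω = [Ca²⁺][CO3²⁻]/Ksp = (9.22×10^-3)(5.550×10^-5) / 4.571×10^-7 = 1.12

Ω = 1.12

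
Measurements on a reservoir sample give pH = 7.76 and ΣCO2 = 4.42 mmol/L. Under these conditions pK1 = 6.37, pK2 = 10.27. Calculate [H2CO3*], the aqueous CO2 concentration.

[CO2*] = 0.173 mmol/L

α₀ = 1 / (1 + K1/[H⁺] + K1K2/[H⁺]²) = 1 / (1 + 10^+1.39 + 10^-1.12)
   = 1 / (1 + 24.547 + 0.075858) = 1/25.623 = 0.03903
[CO2*] = α₀ × DIC = 0.03903 × 4.42 = 0.173 mmol/L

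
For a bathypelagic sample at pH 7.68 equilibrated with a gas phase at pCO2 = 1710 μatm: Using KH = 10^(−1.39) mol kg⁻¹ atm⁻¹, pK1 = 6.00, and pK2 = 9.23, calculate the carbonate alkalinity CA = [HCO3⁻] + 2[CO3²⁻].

CA = 3.52 mmol/kg

[CO2*] = KH · pCO2 = 10^(−1.39) × 1710×10^-6 = 6.966×10^-5 mol/kg
α₀ = 1/(1 + K1/[H⁺] + K1K2/[H⁺]²) = 1/(1 + 10^+1.68 + 10^+0.13) = 0.01992
DIC = [CO2*]/α₀ = 6.966×10^-5 / 0.01992 = 3.498 mmol/kg
CA = (α₁ + 2α₂)·DIC = (0.9532 + 2×0.02687) × 3.498 = 3.52 mmol/kg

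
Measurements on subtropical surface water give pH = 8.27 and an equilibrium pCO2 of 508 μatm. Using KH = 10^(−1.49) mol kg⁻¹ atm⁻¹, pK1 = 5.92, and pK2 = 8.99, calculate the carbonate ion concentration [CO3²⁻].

[CO3²⁻] = 0.701 mmol/kg

[CO2*] = KH · pCO2 = 10^(−1.49) × 508×10^-6 = 1.644×10^-5 mol/kg
α₀ = 1/(1 + K1/[H⁺] + K1K2/[H⁺]²) = 1/(1 + 10^+2.35 + 10^+1.63) = 0.003738
DIC = [CO2*]/α₀ = 1.644×10^-5 / 0.003738 = 4.398 mmol/kg
[CO3²⁻] = α₂·DIC; α₂ = 0.1595, so [CO3²⁻] = 0.1595 × 4.398 = 0.701 mmol/kg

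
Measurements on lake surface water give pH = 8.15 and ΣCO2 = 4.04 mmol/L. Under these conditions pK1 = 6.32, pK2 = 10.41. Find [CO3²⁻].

[CO3²⁻] = 0.0218 mmol/L

α₂ = 1 / (1 + [H⁺]/K2 + [H⁺]²/(K1K2)) = 1 / (1 + 10^+2.26 + 10^+0.43)
   = 1 / (1 + 181.97 + 2.6915) = 1/185.66 = 0.005386
[CO3²⁻] = α₂ × DIC = 0.005386 × 4.04 = 0.0218 mmol/L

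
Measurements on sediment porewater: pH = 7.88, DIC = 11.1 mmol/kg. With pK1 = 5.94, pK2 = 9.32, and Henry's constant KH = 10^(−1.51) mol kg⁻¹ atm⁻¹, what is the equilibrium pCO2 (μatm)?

pCO2 = 3940 μatm

α₀ = 1 / (1 + K1/[H⁺] + K1K2/[H⁺]²) = 1 / (1 + 10^+1.94 + 10^+0.50)
   = 1 / (1 + 87.096 + 3.1623) = 1/91.259 = 0.01096
[CO2*] = α₀ × DIC = 0.01096 × 11.1 = 0.1216 mmol/kg
pCO2 = [CO2*]/KH = 1.216×10^-4 / 3.090×10^-2 = 3940 μatm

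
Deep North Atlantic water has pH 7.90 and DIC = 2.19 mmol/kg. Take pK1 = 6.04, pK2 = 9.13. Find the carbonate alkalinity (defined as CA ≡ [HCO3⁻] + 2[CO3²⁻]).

CA = [HCO3⁻] + 2[CO3²⁻] = (α₁ + 2α₂)·DIC
At pH 7.90: [H⁺]/K1 = 10^-1.86 = 0.013804, K2/[H⁺] = 10^-1.23 = 0.058884
α₁ = 1/(1 + 0.013804 + 0.058884) = 1/1.0727 = 0.9322; α₂ = α₁·K2/[H⁺] = 0.05489
α₁ + 2α₂ = 1.0420
CA = 1.0420 × 2.19 = 2.28 mmol/kg

CA = 2.28 mmol/kg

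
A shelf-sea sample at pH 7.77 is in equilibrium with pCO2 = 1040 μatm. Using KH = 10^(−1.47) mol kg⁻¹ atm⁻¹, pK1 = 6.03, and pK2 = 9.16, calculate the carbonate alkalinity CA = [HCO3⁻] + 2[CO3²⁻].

CA = 2.09 mmol/kg

[CO2*] = KH · pCO2 = 10^(−1.47) × 1040×10^-6 = 3.524×10^-5 mol/kg
α₀ = 1/(1 + K1/[H⁺] + K1K2/[H⁺]²) = 1/(1 + 10^+1.74 + 10^+0.35) = 0.01718
DIC = [CO2*]/α₀ = 3.524×10^-5 / 0.01718 = 2.051 mmol/kg
CA = (α₁ + 2α₂)·DIC = (0.9443 + 2×0.03847) × 2.051 = 2.09 mmol/kg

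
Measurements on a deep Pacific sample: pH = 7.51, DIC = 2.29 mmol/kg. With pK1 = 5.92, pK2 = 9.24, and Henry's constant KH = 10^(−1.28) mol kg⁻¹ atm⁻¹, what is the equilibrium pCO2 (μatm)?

α₀ = 1 / (1 + K1/[H⁺] + K1K2/[H⁺]²) = 1 / (1 + 10^+1.59 + 10^-0.14)
   = 1 / (1 + 38.905 + 0.72444) = 1/40.629 = 0.02461
[CO2*] = α₀ × DIC = 0.02461 × 2.29 = 0.05636 mmol/kg
pCO2 = [CO2*]/KH = 5.636×10^-5 / 5.248×10^-2 = 1070 μatm

pCO2 = 1070 μatm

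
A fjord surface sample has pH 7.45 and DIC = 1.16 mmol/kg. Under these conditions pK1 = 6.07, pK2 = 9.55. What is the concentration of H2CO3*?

[CO2*] = 0.0461 mmol/kg

α₀ = 1 / (1 + K1/[H⁺] + K1K2/[H⁺]²) = 1 / (1 + 10^+1.38 + 10^-0.72)
   = 1 / (1 + 23.988 + 0.19055) = 1/25.179 = 0.03972
[CO2*] = α₀ × DIC = 0.03972 × 1.16 = 0.0461 mmol/kg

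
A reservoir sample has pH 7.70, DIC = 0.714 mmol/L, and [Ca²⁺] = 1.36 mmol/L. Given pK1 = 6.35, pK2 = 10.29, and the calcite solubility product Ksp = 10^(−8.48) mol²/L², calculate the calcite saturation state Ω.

Ω = 0.720

α₂ = 1 / (1 + [H⁺]/K2 + [H⁺]²/(K1K2)) = 1 / (1 + 10^+2.59 + 10^+1.24)
   = 1 / (1 + 389.05 + 17.378) = 1/407.42 = 0.002454
[CO3²⁻] = α₂ × DIC = 0.002454 × 0.714 = 0.001752 mmol/L = 1.752 μmol/L
Ksp = 10^(−8.48) = 3.311×10^-9
Ω = [Ca²⁺][CO3²⁻]/Ksp = (1.36×10^-3)(1.752×10^-6) / 3.311×10^-9 = 0.720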